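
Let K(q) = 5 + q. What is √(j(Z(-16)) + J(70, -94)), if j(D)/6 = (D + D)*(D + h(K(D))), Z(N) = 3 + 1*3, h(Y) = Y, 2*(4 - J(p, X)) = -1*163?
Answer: 3*√582/2 ≈ 36.187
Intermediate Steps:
J(p, X) = 171/2 (J(p, X) = 4 - (-1)*163/2 = 4 - ½*(-163) = 4 + 163/2 = 171/2)
Z(N) = 6 (Z(N) = 3 + 3 = 6)
j(D) = 12*D*(5 + 2*D) (j(D) = 6*((D + D)*(D + (5 + D))) = 6*((2*D)*(5 + 2*D)) = 6*(2*D*(5 + 2*D)) = 12*D*(5 + 2*D))
√(j(Z(-16)) + J(70, -94)) = √(12*6*(5 + 2*6) + 171/2) = √(12*6*(5 + 12) + 171/2) = √(12*6*17 + 171/2) = √(1224 + 171/2) = √(2619/2) = 3*√582/2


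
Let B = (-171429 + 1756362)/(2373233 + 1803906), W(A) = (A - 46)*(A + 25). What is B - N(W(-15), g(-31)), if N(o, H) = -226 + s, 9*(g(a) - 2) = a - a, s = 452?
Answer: -942448481/4177139 ≈ -225.62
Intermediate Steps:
W(A) = (-46 + A)*(25 + A)
B = 1584933/4177139 ≈ 0.37943
g(a) = 2 (g(a) = 2 + (a - a)/9 = 2 + (⅑)*0 = 2 + 0 = 2)
N(o, H) = 226 (N(o, H) = -226 + 452 = 226)
B - N(W(-15), g(-31)) = 1584933/4177139 - 1*226 = 1584933/4177139 - 226 = -942448481/4177139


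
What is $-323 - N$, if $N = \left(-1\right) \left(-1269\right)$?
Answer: $-1592$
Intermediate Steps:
$N = 1269$
$-323 - N = -323 - 1269 = -1592$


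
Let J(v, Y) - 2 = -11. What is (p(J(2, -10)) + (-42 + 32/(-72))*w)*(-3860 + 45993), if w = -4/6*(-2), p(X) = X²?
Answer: 27765647/27 ≈ 1.0284e+6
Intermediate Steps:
J(v, Y) = -9 (J(v, Y) = 2 - 11 = -9)
w = 4/3 (w = -4*⅙*(-2) = -⅔*(-2) = 4/3 ≈ 1.3333)
(p(J(2, -10)) + (-42 + 32/(-72))*w)*(-3860 + 45993) = ((-9)² + (-42 + 32/(-72))*(4/3))*(-3860 + 45993) = (81 + (-42 + 32*(-1/72))*(4/3))*42133 = (81 + (-42 - 4/9)*(4/3))*42133 = (81 - 382/9*4/3)*42133 = (81 - 1528/27)*42133 = (659/27)*42133 = 27765647/27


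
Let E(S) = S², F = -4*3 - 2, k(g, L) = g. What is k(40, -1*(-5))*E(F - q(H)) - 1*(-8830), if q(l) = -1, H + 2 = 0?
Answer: 15590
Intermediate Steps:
H = -2 (H = -2 + 0 = -2)
F = -14 (F = -12 - 2 = -14)
k(40, -1*(-5))*E(F - q(H)) - 1*(-8830) = 40*(-14 - 1*(-1))² - 1*(-8830) = 40*(-14 + 1)² + 8830 = 40*(-13)² + 8830 = 40*169 + 8830 = 6760 + 8830 = 15590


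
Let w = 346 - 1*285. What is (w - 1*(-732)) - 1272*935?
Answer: -1188527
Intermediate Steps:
w = 61 (w = 346 - 285 = 61)
(w - 1*(-732)) - 1272*935 = (61 - 1*(-732)) - 1272*935 = (61 + 732) - 1189320 = 793 - 1189320 = -1188527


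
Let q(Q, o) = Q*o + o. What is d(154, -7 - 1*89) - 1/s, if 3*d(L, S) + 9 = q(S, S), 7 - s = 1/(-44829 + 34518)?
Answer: 219194275/72178 ≈ 3036.9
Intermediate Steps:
s = 72178/10311 (s = 7 - 1/(-44829 + 34518) = 7 - 1/(-10311) = 7 - 1*(-1/10311) = 7 + 1/10311 = 72178/10311 ≈ 7.0001)
q(Q, o) = o + Q*o
d(L, S) = -3 + S*(1 + S)/3 (d(L, S) = -3 + (S*(1 + S))/3 = -3 + S*(1 + S)/3)
d(154, -7 - 1*89) - 1/s = (-3 + (-7 - 1*89)*(1 + (-7 - 1*89))/3) - 1/72178/10311 = (-3 + (-7 - 89)*(1 + (-7 - 89))/3) - 1*10311/72178 = (-3 + (⅓)*(-96)*(1 - 96)) - 10311/72178 = (-3 + (⅓)*(-96)*(-95)) - 10311/72178 = (-3 + 3040) - 10311/72178 = 3037 - 10311/72178 = 219194275/72178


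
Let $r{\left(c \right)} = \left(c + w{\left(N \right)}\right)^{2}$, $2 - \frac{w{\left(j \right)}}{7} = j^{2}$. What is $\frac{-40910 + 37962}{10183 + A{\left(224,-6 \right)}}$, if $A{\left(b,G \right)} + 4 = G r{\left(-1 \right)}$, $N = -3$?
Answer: $\frac{2948}{4821} \approx 0.61149$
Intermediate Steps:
$w{\left(j \right)} = 14 - 7 j^{2}$
$r{\left(c \right)} = \left(-49 + c\right)^{2}$ ($r{\left(c \right)} = \left(c + \left(14 - 7 \left(-3\right)^{2}\right)\right)^{2} = \left(c + \left(14 - 63\right)\right)^{2} = \left(c - 49\right)^{2} = \left(-49 + c\right)^{2}$)
$A{\left(b,G \right)} = -4 + 2500 G$ ($A{\left(b,G \right)} = -4 + G \left(-49 - 1\right)^{2} = -4 + G \left(-50\right)^{2} = -4 + G 2500 = -4 + 2500 G$)
$\frac{-40910 + 37962}{10183 + A{\left(224,-6 \right)}} = \frac{-40910 + 37962}{10183 + \left(-4 + 2500 \left(-6\right)\right)} = - \frac{2948}{10183 - 15004} = - \frac{2948}{-4821} = \left(-2948\right) \left(- \frac{1}{4821}\right) = \frac{2948}{4821}$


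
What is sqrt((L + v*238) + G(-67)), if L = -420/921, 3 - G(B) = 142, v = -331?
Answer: I*sqrt(7437891313)/307 ≈ 280.92*I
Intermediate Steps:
G(B) = -139 (G(B) = 3 - 1*142 = 3 - 142 = -139)
L = -140/307 (L = -420*1/921 = -140/307 ≈ -0.45603)
sqrt((L + v*238) + G(-67)) = sqrt((-140/307 - 331*238) - 139) = sqrt((-140/307 - 78778) - 139) = sqrt(-24184986/307 - 139) = sqrt(-24227659/307) = I*sqrt(7437891313)/307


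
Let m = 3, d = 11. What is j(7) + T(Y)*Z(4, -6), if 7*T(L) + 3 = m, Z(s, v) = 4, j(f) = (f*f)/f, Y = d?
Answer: 7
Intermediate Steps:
Y = 11
j(f) = f (j(f) = f²/f = f)
T(L) = 0 (T(L) = -3/7 + (⅐)*3 = -3/7 + 3/7 = 0)
j(7) + T(Y)*Z(4, -6) = 7 + 0*4 = 7 + 0 = 7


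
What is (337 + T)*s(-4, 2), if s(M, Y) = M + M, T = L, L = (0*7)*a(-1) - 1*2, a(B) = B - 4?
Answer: -2680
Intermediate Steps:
a(B) = -4 + B
L = -2 (L = (0*7)*(-4 - 1) - 1*2 = 0*(-5) - 2 = 0 - 2 = -2)
T = -2
s(M, Y) = 2*M
(337 + T)*s(-4, 2) = (337 - 2)*(2*(-4)) = 335*(-8) = -2680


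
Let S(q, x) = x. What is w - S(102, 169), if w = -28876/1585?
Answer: -296741/1585 ≈ -187.22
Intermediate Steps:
w = -28876/1585 (w = -28876*1/1585 = -28876/1585 ≈ -18.218)
w - S(102, 169) = -28876/1585 - 1*169 = -28876/1585 - 169 = -296741/1585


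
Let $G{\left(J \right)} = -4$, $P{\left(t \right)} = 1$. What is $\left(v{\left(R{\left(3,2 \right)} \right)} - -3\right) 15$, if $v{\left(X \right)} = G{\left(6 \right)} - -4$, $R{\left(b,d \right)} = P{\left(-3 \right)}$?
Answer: $45$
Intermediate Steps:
$R{\left(b,d \right)} = 1$
$v{\left(X \right)} = 0$ ($v{\left(X \right)} = -4 - -4 = -4 + 4 = 0$)
$\left(v{\left(R{\left(3,2 \right)} \right)} - -3\right) 15 = \left(0 - -3\right) 15 = \left(0 + 3\right) 15 = 3 \cdot 15 = 45$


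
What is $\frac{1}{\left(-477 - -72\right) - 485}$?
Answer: $- \frac{1}{890} \approx -0.0011236$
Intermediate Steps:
$\frac{1}{\left(-477 - -72\right) - 485} = \frac{1}{\left(-477 + 72\right) - 485} = \frac{1}{-405 - 485} = \frac{1}{-890} = - \frac{1}{890}$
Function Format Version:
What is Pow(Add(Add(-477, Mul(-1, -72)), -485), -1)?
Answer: Rational(-1, 890) ≈ -0.0011236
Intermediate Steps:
Pow(Add(Add(-477, Mul(-1, -72)), -485), -1) = Pow(Add(Add(-477, 72), -485), -1) = Pow(Add(-405, -485), -1) = Pow(-890, -1) = Rational(-1, 890)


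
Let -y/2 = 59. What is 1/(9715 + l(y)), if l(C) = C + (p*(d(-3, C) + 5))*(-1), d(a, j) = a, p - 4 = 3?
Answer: 1/9583 ≈ 0.00010435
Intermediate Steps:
p = 7 (p = 4 + 3 = 7)
y = -118 (y = -2*59 = -118)
l(C) = -14 + C (l(C) = C + (7*(-3 + 5))*(-1) = C + (7*2)*(-1) = C + 14*(-1) = C - 14 = -14 + C)
1/(9715 + l(y)) = 1/(9715 + (-14 - 118)) = 1/(9715 - 132) = 1/9583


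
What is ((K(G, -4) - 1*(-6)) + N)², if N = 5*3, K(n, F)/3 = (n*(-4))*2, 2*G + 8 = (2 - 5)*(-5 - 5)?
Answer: 59049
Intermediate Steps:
G = 11 (G = -4 + ((2 - 5)*(-5 - 5))/2 = -4 + (-3*(-10))/2 = -4 + (½)*30 = -4 + 15 = 11)
K(n, F) = -24*n (K(n, F) = 3*((n*(-4))*2) = 3*(-4*n*2) = 3*(-8*n) = -24*n)
N = 15
((K(G, -4) - 1*(-6)) + N)² = ((-24*11 - 1*(-6)) + 15)² = ((-264 + 6) + 15)² = (-258 + 15)² = (-243)² = 59049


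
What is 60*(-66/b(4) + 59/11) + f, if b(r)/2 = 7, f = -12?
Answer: 2076/77 ≈ 26.961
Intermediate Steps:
b(r) = 14 (b(r) = 2*7 = 14)
60*(-66/b(4) + 59/11) + f = 60*(-66/14 + 59/11) - 12 = 60*(-66*1/14 + 59*(1/11)) - 12 = 60*(-33/7 + 59/11) - 12 = 60*(50/77) - 12 = 3000/77 - 12 = 2076/77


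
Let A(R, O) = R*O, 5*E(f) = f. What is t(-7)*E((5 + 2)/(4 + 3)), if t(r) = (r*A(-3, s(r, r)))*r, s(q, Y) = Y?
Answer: 1029/5 ≈ 205.80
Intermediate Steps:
E(f) = f/5
A(R, O) = O*R
t(r) = -3*r³ (t(r) = (r*(r*(-3)))*r = (r*(-3*r))*r = (-3*r²)*r = -3*r³)
t(-7)*E((5 + 2)/(4 + 3)) = (-3*(-7)³)*(((5 + 2)/(4 + 3))/5) = (-3*(-343))*((7/7)/5) = 1029*((7*(⅐))/5) = 1029*((⅕)*1) = 1029*(⅕) = 1029/5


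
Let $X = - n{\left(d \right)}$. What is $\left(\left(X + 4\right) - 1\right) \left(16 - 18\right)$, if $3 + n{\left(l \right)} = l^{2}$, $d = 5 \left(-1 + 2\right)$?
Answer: $38$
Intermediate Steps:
$d = 5$ ($d = 5 \cdot 1 = 5$)
$n{\left(l \right)} = -3 + l^{2}$
$X = -22$ ($X = - (-3 + 5^{2}) = - (-3 + 25) = \left(-1\right) 22 = -22$)
$\left(\left(X + 4\right) - 1\right) \left(16 - 18\right) = \left(\left(-22 + 4\right) - 1\right) \left(16 - 18\right) = \left(-18 - 1\right) \left(-2\right) = \left(-19\right) \left(-2\right) = 38$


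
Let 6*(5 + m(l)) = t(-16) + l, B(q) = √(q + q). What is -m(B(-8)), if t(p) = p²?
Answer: -113/3 - 2*I/3 ≈ -37.667 - 0.66667*I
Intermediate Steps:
B(q) = √2*√q (B(q) = √(2*q) = √2*√q)
m(l) = 113/3 + l/6 (m(l) = -5 + ((-16)² + l)/6 = -5 + (256 + l)/6 = -5 + (128/3 + l/6) = 113/3 + l/6)
-m(B(-8)) = -(113/3 + (√2*√(-8))/6) = -(113/3 + (√2*(2*I*√2))/6) = -(113/3 + (4*I)/6) = -(113/3 + 2*I/3) = -113/3 - 2*I/3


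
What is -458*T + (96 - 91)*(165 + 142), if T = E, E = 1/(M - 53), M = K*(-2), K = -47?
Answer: 62477/41 ≈ 1523.8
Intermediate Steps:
M = 94 (M = -47*(-2) = 94)
E = 1/41 (E = 1/(94 - 53) = 1/41 ≈ 0.024390)
T = 1/41 ≈ 0.024390
-458*T + (96 - 91)*(165 + 142) = -458*1/41 + (96 - 91)*(165 + 142) = -458/41 + 5*307 = -458/41 + 1535 = 62477/41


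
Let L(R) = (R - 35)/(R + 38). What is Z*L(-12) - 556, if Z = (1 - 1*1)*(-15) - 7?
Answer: -14127/26 ≈ -543.35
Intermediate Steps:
L(R) = (-35 + R)/(38 + R)
Z = -7 (Z = (1 - 1)*(-15) - 7 = 0*(-15) - 7 = 0 - 7 = -7)
Z*L(-12) - 556 = -7*(-35 - 12)/(38 - 12) - 556 = -7*(-47)/26 - 556 = -7*(-47/26) - 556 = 329/26 - 556 = -14127/26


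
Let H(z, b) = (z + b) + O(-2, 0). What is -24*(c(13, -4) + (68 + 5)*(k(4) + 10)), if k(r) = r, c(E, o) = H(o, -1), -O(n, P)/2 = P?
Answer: -24408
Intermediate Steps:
O(n, P) = -2*P
H(z, b) = b + z (H(z, b) = (z + b) - 2*0 = (b + z) + 0 = b + z)
c(E, o) = -1 + o
-24*(c(13, -4) + (68 + 5)*(k(4) + 10)) = -24*((-1 - 4) + (68 + 5)*(4 + 10)) = -24*(-5 + 73*14) = -24*(-5 + 1022) = -24*1017 = -24408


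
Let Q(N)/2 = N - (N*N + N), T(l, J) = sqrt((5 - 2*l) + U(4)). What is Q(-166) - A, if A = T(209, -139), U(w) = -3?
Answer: -55112 - 4*I*sqrt(26) ≈ -55112.0 - 20.396*I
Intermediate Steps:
T(l, J) = sqrt(2 - 2*l) (T(l, J) = sqrt((5 - 2*l) - 3) = sqrt(2 - 2*l))
Q(N) = -2*N**2 (Q(N) = 2*(N - (N*N + N)) = 2*(N - (N**2 + N)) = 2*(N - (N + N**2)) = 2*(N + (-N - N**2)) = 2*(-N**2) = -2*N**2)
A = 4*I*sqrt(26) (A = sqrt(2 - 2*209) = sqrt(2 - 418) = sqrt(-416) = 4*I*sqrt(26) ≈ 20.396*I)
Q(-166) - A = -2*(-166)**2 - 4*I*sqrt(26) = -2*27556 - 4*I*sqrt(26) = -55112 - 4*I*sqrt(26)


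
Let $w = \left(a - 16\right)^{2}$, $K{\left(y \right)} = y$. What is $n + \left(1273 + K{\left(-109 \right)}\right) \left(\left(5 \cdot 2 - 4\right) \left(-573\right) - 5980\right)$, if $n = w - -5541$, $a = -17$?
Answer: $-10955922$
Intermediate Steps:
$w = 1089$ ($w = \left(-17 - 16\right)^{2} = \left(-33\right)^{2} = 1089$)
$n = 6630$ ($n = 1089 - -5541 = 1089 + 5541 = 6630$)
$n + \left(1273 + K{\left(-109 \right)}\right) \left(\left(5 \cdot 2 - 4\right) \left(-573\right) - 5980\right) = 6630 + \left(1273 - 109\right) \left(\left(5 \cdot 2 - 4\right) \left(-573\right) - 5980\right) = 6630 + 1164 \left(\left(10 - 4\right) \left(-573\right) - 5980\right) = 6630 + 1164 \left(6 \left(-573\right) - 5980\right) = 6630 + 1164 \left(-3438 - 5980\right) = 6630 + 1164 \left(-9418\right) = 6630 - 10962552 = -10955922$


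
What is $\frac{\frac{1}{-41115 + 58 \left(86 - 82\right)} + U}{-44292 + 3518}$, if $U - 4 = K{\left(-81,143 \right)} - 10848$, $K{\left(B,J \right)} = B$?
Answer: $\frac{223323388}{833481721} \approx 0.26794$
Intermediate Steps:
$U = -10925$ ($U = 4 - 10929 = -10925$)
$\frac{\frac{1}{-41115 + 58 \left(86 - 82\right)} + U}{-44292 + 3518} = \frac{\frac{1}{-41115 + 58 \left(86 - 82\right)} - 10925}{-44292 + 3518} = \frac{\frac{1}{-41115 + 58 \cdot 4} - 10925}{-40774} = \left(\frac{1}{-41115 + 232} - 10925\right) \left(- \frac{1}{40774}\right) = \left(\frac{1}{-40883} - 10925\right) \left(- \frac{1}{40774}\right) = \left(- \frac{1}{40883} - 10925\right) \left(- \frac{1}{40774}\right) = \left(- \frac{446646776}{40883}\right) \left(- \frac{1}{40774}\right) = \frac{223323388}{833481721}$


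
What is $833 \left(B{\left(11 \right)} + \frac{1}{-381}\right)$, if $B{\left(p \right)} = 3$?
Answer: $\frac{951286}{381} \approx 2496.8$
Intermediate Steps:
$833 \left(B{\left(11 \right)} + \frac{1}{-381}\right) = 833 \left(3 + \frac{1}{-381}\right) = 833 \left(3 - \frac{1}{381}\right) = 833 \cdot \frac{1142}{381} = \frac{951286}{381}$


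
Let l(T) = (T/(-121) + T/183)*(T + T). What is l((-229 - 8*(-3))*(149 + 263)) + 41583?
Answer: -883632186031/22143 ≈ -3.9906e+7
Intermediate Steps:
l(T) = -124*T²/22143 (l(T) = (T*(-1/121) + T*(1/183))*(2*T) = (-T/121 + T/183)*(2*T) = (-62*T/22143)*(2*T) = -124*T²/22143)
l((-229 - 8*(-3))*(149 + 263)) + 41583 = -124*(-229 - 8*(-3))²*(149 + 263)²/22143 + 41583 = -124*169744*(-229 + 24)²/22143 + 41583 = -124*(-205*412)²/22143 + 41583 = -124/22143*(-84460)² + 41583 = -124/22143*7133491600 + 41583 = -884552958400/22143 + 41583 = -883632186031/22143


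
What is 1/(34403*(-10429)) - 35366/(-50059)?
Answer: 12688927727583/17960612894333 ≈ 0.70649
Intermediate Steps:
1/(34403*(-10429)) - 35366/(-50059) = (1/34403)*(-1/10429) - 35366*(-1/50059) = -1/358788887 + 35366/50059 = 12688927727583/17960612894333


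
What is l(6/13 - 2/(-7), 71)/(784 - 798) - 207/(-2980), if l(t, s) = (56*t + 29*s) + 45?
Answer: -41546203/271180 ≈ -153.21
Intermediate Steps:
l(t, s) = 45 + 29*s + 56*t (l(t, s) = (29*s + 56*t) + 45 = 45 + 29*s + 56*t)
l(6/13 - 2/(-7), 71)/(784 - 798) - 207/(-2980) = (45 + 29*71 + 56*(6/13 - 2/(-7)))/(784 - 798) - 207/(-2980) = (45 + 2059 + 56*(6*(1/13) - 2*(-1/7)))/(-14) - 207*(-1/2980) = (45 + 2059 + 56*(6/13 + 2/7))*(-1/14) + 207/2980 = (45 + 2059 + 56*(68/91))*(-1/14) + 207/2980 = (45 + 2059 + 544/13)*(-1/14) + 207/2980 = (27896/13)*(-1/14) + 207/2980 = -13948/91 + 207/2980 = -41546203/271180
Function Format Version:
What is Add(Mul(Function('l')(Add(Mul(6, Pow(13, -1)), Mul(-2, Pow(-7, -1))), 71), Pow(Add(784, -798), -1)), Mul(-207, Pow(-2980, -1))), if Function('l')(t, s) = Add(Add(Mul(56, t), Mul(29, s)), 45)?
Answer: Rational(-41546203, 271180) ≈ -153.21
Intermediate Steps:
Function('l')(t, s) = Add(45, Mul(29, s), Mul(56, t)) (Function('l')(t, s) = Add(Add(Mul(29, s), Mul(56, t)), 45) = Add(45, Mul(29, s), Mul(56, t)))
Add(Mul(Function('l')(Add(Mul(6, Pow(13, -1)), Mul(-2, Pow(-7, -1))), 71), Pow(Add(784, -798), -1)), Mul(-207, Pow(-2980, -1))) = Add(Mul(Add(45, Mul(29, 71), Mul(56, Add(Mul(6, Pow(13, -1)), Mul(-2, Pow(-7, -1))))), Pow(Add(784, -798), -1)), Mul(-207, Pow(-2980, -1))) = Add(Mul(Add(45, 2059, Mul(56, Add(Mul(6, Rational(1, 13)), Mul(-2, Rational(-1, 7))))), Pow(-14, -1)), Mul(-207, Rational(-1, 2980))) = Add(Mul(Add(45, 2059, Mul(56, Add(Rational(6, 13), Rational(2, 7)))), Rational(-1, 14)), Rational(207, 2980)) = Add(Mul(Add(45, 2059, Mul(56, Rational(68, 91))), Rational(-1, 14)), Rational(207, 2980)) = Add(Mul(Add(45, 2059, Rational(544, 13)), Rational(-1, 14)), Rational(207, 2980)) = Add(Mul(Rational(27896, 13), Rational(-1, 14)), Rational(207, 2980)) = Add(Rational(-13948, 91), Rational(207, 2980)) = Rational(-41546203, 271180)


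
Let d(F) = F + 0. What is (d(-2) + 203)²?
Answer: 40401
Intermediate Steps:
d(F) = F
(d(-2) + 203)² = (-2 + 203)² = 201² = 40401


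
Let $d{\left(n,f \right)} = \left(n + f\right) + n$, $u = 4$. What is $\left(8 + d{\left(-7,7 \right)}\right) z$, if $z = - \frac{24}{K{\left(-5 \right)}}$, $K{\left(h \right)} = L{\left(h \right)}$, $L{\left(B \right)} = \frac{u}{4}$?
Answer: $-24$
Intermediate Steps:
$L{\left(B \right)} = 1$ ($L{\left(B \right)} = \frac{4}{4} = 4 \cdot \frac{1}{4} = 1$)
$d{\left(n,f \right)} = f + 2 n$ ($d{\left(n,f \right)} = \left(f + n\right) + n = f + 2 n$)
$K{\left(h \right)} = 1$
$z = -24$ ($z = - \frac{24}{1} = \left(-24\right) 1 = -24$)
$\left(8 + d{\left(-7,7 \right)}\right) z = \left(8 + \left(7 + 2 \left(-7\right)\right)\right) \left(-24\right) = \left(8 + \left(7 - 14\right)\right) \left(-24\right) = \left(8 - 7\right) \left(-24\right) = 1 \left(-24\right) = -24$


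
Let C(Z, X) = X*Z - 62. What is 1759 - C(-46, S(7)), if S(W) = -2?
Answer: 1729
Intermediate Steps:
C(Z, X) = -62 + X*Z
1759 - C(-46, S(7)) = 1759 - (-62 - 2*(-46)) = 1759 - (-62 + 92) = 1759 - 1*30 = 1759 - 30 = 1729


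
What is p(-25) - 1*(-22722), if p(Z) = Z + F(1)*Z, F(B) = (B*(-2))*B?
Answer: 22747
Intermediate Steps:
F(B) = -2*B**2 (F(B) = (-2*B)*B = -2*B**2)
p(Z) = -Z (p(Z) = Z + (-2*1**2)*Z = Z + (-2*1)*Z = Z - 2*Z = -Z)
p(-25) - 1*(-22722) = -1*(-25) - 1*(-22722) = 25 + 22722 = 22747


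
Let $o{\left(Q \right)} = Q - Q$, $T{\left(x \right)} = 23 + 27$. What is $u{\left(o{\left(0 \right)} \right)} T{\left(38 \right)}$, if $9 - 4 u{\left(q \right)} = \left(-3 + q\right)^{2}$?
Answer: $0$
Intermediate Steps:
$T{\left(x \right)} = 50$
$o{\left(Q \right)} = 0$
$u{\left(q \right)} = \frac{9}{4} - \frac{\left(-3 + q\right)^{2}}{4}$
$u{\left(o{\left(0 \right)} \right)} T{\left(38 \right)} = \frac{1}{4} \cdot 0 \left(6 - 0\right) 50 = \frac{1}{4} \cdot 0 \left(6 + 0\right) 50 = \frac{1}{4} \cdot 0 \cdot 6 \cdot 50 = 0 \cdot 50 = 0$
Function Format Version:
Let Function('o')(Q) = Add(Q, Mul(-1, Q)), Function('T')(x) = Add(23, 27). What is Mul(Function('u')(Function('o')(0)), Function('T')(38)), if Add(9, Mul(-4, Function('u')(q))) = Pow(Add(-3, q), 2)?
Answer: 0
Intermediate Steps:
Function('T')(x) = 50
Function('o')(Q) = 0
Function('u')(q) = Add(Rational(9, 4), Mul(Rational(-1, 4), Pow(Add(-3, q), 2)))
Mul(Function('u')(Function('o')(0)), Function('T')(38)) = Mul(Mul(Rational(1, 4), 0, Add(6, Mul(-1, 0))), 50) = Mul(Mul(Rational(1, 4), 0, Add(6, 0)), 50) = Mul(Mul(Rational(1, 4), 0, 6), 50) = Mul(0, 50) = 0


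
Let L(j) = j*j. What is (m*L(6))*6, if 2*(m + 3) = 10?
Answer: 432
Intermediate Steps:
m = 2 (m = -3 + (1/2)*10 = -3 + 5 = 2)
L(j) = j**2
(m*L(6))*6 = (2*6**2)*6 = (2*36)*6 = 72*6 = 432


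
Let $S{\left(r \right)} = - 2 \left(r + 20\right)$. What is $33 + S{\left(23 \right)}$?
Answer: $-53$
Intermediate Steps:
$S{\left(r \right)} = -40 - 2 r$ ($S{\left(r \right)} = - 2 \left(20 + r\right) = -40 - 2 r$)
$33 + S{\left(23 \right)} = 33 - 86 = -53$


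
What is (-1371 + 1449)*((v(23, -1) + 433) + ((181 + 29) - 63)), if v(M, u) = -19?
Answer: 43758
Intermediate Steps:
(-1371 + 1449)*((v(23, -1) + 433) + ((181 + 29) - 63)) = (-1371 + 1449)*((-19 + 433) + ((181 + 29) - 63)) = 78*(414 + (210 - 63)) = 78*(414 + 147) = 78*561 = 43758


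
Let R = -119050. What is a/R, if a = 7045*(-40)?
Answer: 5636/2381 ≈ 2.3671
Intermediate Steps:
a = -281800
a/R = -281800/(-119050) = -281800*(-1/119050) = 5636/2381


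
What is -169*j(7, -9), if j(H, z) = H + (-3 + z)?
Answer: 845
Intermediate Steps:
j(H, z) = -3 + H + z
-169*j(7, -9) = -169*(-3 + 7 - 9) = -169*(-5) = 845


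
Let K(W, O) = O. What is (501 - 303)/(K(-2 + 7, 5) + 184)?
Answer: 22/21 ≈ 1.0476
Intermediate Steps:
(501 - 303)/(K(-2 + 7, 5) + 184) = (501 - 303)/(5 + 184) = 198/189 = 198*(1/189) = 22/21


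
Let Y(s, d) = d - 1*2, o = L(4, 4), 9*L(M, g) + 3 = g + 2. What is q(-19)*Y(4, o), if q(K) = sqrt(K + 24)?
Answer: -5*sqrt(5)/3 ≈ -3.7268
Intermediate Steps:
L(M, g) = -1/9 + g/9 (L(M, g) = -1/3 + (g + 2)/9 = -1/3 + (2 + g)/9 = -1/3 + (2/9 + g/9) = -1/9 + g/9)
o = 1/3 (o = -1/9 + (1/9)*4 = -1/9 + 4/9 = 1/3 ≈ 0.33333)
Y(s, d) = -2 + d (Y(s, d) = d - 2 = -2 + d)
q(K) = sqrt(24 + K)
q(-19)*Y(4, o) = sqrt(24 - 19)*(-2 + 1/3) = sqrt(5)*(-5/3) = -5*sqrt(5)/3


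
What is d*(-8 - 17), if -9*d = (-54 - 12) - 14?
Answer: -2000/9 ≈ -222.22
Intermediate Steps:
d = 80/9 (d = -((-54 - 12) - 14)/9 = -(-66 - 14)/9 = -⅑*(-80) = 80/9 ≈ 8.8889)
d*(-8 - 17) = 80*(-8 - 17)/9 = (80/9)*(-25) = -2000/9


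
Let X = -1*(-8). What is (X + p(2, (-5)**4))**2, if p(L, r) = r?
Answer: 400689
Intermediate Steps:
X = 8
(X + p(2, (-5)**4))**2 = (8 + (-5)**4)**2 = (8 + 625)**2 = 633**2 = 400689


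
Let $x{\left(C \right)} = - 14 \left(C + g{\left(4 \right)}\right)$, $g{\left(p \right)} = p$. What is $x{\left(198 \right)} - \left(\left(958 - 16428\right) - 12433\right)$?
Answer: $25075$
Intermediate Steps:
$x{\left(C \right)} = -56 - 14 C$ ($x{\left(C \right)} = - 14 \left(C + 4\right) = - 14 \left(4 + C\right) = -56 - 14 C$)
$x{\left(198 \right)} - \left(\left(958 - 16428\right) - 12433\right) = \left(-56 - 2772\right) - \left(\left(958 - 16428\right) - 12433\right) = \left(-56 - 2772\right) - \left(-15470 - 12433\right) = -2828 - -27903 = -2828 + 27903 = 25075$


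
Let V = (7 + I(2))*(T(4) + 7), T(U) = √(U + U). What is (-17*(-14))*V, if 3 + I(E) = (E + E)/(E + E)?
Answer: 8330 + 2380*√2 ≈ 11696.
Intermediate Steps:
I(E) = -2 (I(E) = -3 + (E + E)/(E + E) = -3 + (2*E)/((2*E)) = -3 + (2*E)*(1/(2*E)) = -3 + 1 = -2)
T(U) = √2*√U (T(U) = √(2*U) = √2*√U)
V = 35 + 10*√2 (V = (7 - 2)*(√2*√4 + 7) = 5*(√2*2 + 7) = 5*(2*√2 + 7) = 5*(7 + 2*√2) = 35 + 10*√2 ≈ 49.142)
(-17*(-14))*V = (-17*(-14))*(35 + 10*√2) = 238*(35 + 10*√2) = 8330 + 2380*√2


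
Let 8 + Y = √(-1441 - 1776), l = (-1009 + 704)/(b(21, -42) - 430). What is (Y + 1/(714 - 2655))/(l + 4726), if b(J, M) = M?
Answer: -7329688/4330326357 + 472*I*√3217/2230977 ≈ -0.0016926 + 0.012*I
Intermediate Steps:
l = 305/472 (l = (-1009 + 704)/(-42 - 430) = -305/(-472) = -305*(-1/472) = 305/472 ≈ 0.64619)
Y = -8 + I*√3217 (Y = -8 + √(-1441 - 1776) = -8 + √(-3217) = -8 + I*√3217 ≈ -8.0 + 56.719*I)
(Y + 1/(714 - 2655))/(l + 4726) = ((-8 + I*√3217) + 1/(714 - 2655))/(305/472 + 4726) = ((-8 + I*√3217) + 1/(-1941))/(2230977/472) = ((-8 + I*√3217) - 1/1941)*(472/2230977) = (-15529/1941 + I*√3217)*(472/2230977) = -7329688/4330326357 + 472*I*√3217/2230977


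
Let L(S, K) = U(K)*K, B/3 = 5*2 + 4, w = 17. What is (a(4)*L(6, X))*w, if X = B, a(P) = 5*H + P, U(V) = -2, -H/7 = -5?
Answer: -255612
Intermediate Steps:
H = 35 (H = -7*(-5) = 35)
B = 42 (B = 3*(5*2 + 4) = 3*(10 + 4) = 3*14 = 42)
a(P) = 175 + P (a(P) = 5*35 + P = 175 + P)
X = 42
L(S, K) = -2*K
(a(4)*L(6, X))*w = ((175 + 4)*(-2*42))*17 = (179*(-84))*17 = -15036*17 = -255612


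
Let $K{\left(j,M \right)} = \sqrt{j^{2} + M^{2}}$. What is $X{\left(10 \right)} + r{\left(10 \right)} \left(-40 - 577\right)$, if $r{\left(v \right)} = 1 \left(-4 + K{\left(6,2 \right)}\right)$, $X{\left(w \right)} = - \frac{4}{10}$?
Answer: $\frac{12338}{5} - 1234 \sqrt{10} \approx -1434.7$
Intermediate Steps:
$X{\left(w \right)} = - \frac{2}{5}$ ($X{\left(w \right)} = \left(-4\right) \frac{1}{10} = - \frac{2}{5}$)
$K{\left(j,M \right)} = \sqrt{M^{2} + j^{2}}$
$r{\left(v \right)} = -4 + 2 \sqrt{10}$ ($r{\left(v \right)} = 1 \left(-4 + \sqrt{2^{2} + 6^{2}}\right) = 1 \left(-4 + \sqrt{4 + 36}\right) = 1 \left(-4 + \sqrt{40}\right) = 1 \left(-4 + 2 \sqrt{10}\right) = -4 + 2 \sqrt{10}$)
$X{\left(10 \right)} + r{\left(10 \right)} \left(-40 - 577\right) = - \frac{2}{5} + \left(-4 + 2 \sqrt{10}\right) \left(-40 - 577\right) = - \frac{2}{5} + \left(-4 + 2 \sqrt{10}\right) \left(-617\right) = - \frac{2}{5} + \left(2468 - 1234 \sqrt{10}\right) = \frac{12338}{5} - 1234 \sqrt{10}$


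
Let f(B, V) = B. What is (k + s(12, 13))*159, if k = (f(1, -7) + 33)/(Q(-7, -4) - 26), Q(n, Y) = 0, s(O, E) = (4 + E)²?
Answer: 594660/13 ≈ 45743.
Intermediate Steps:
k = -17/13 (k = (1 + 33)/(0 - 26) = 34/(-26) = 34*(-1/26) = -17/13 ≈ -1.3077)
(k + s(12, 13))*159 = (-17/13 + (4 + 13)²)*159 = (-17/13 + 17²)*159 = (-17/13 + 289)*159 = (3740/13)*159 = 594660/13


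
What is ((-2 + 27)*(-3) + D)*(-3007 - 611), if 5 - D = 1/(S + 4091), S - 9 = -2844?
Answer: 159049089/628 ≈ 2.5326e+5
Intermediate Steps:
S = -2835 (S = 9 - 2844 = -2835)
D = 6279/1256 (D = 5 - 1/(-2835 + 4091) = 5 - 1/1256 = 6279/1256 ≈ 4.9992)
((-2 + 27)*(-3) + D)*(-3007 - 611) = ((-2 + 27)*(-3) + 6279/1256)*(-3007 - 611) = (25*(-3) + 6279/1256)*(-3618) = (-75 + 6279/1256)*(-3618) = -87921/1256*(-3618) = 159049089/628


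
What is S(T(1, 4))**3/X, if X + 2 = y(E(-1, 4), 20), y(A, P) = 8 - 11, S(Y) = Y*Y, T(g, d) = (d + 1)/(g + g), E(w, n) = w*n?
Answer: -3125/64 ≈ -48.828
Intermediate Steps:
E(w, n) = n*w
T(g, d) = (1 + d)/(2*g) (T(g, d) = (1 + d)/((2*g)) = (1 + d)*(1/(2*g)) = (1 + d)/(2*g))
S(Y) = Y**2
y(A, P) = -3
X = -5 (X = -2 - 3 = -5)
S(T(1, 4))**3/X = (((1/2)*(1 + 4)/1)**2)**3/(-5) = (((1/2)*1*5)**2)**3*(-1/5) = ((5/2)**2)**3*(-1/5) = (25/4)**3*(-1/5) = (15625/64)*(-1/5) = -3125/64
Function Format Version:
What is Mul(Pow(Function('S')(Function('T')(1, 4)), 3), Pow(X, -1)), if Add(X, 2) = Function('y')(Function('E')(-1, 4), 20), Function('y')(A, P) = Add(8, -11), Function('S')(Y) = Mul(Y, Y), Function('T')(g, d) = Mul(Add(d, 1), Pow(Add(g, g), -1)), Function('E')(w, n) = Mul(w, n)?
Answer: Rational(-3125, 64) ≈ -48.828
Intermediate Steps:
Function('E')(w, n) = Mul(n, w)
Function('T')(g, d) = Mul(Rational(1, 2), Pow(g, -1), Add(1, d)) (Function('T')(g, d) = Mul(Add(1, d), Pow(Mul(2, g), -1)) = Mul(Add(1, d), Mul(Rational(1, 2), Pow(g, -1))) = Mul(Rational(1, 2), Pow(g, -1), Add(1, d)))
Function('S')(Y) = Pow(Y, 2)
Function('y')(A, P) = -3
X = -5 (X = Add(-2, -3) = -5)
Mul(Pow(Function('S')(Function('T')(1, 4)), 3), Pow(X, -1)) = Mul(Pow(Pow(Mul(Rational(1, 2), Pow(1, -1), Add(1, 4)), 2), 3), Pow(-5, -1)) = Mul(Pow(Pow(Mul(Rational(1, 2), 1, 5), 2), 3), Rational(-1, 5)) = Mul(Pow(Pow(Rational(5, 2), 2), 3), Rational(-1, 5)) = Mul(Pow(Rational(25, 4), 3), Rational(-1, 5)) = Mul(Rational(15625, 64), Rational(-1, 5)) = Rational(-3125, 64)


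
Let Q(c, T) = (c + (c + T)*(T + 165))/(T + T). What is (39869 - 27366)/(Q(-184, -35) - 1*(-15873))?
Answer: 437605/569882 ≈ 0.76789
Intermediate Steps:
Q(c, T) = (c + (165 + T)*(T + c))/(2*T) (Q(c, T) = (c + (T + c)*(165 + T))/((2*T)) = (c + (165 + T)*(T + c))*(1/(2*T)) = (c + (165 + T)*(T + c))/(2*T))
(39869 - 27366)/(Q(-184, -35) - 1*(-15873)) = (39869 - 27366)/((½)*(166*(-184) - 35*(165 - 35 - 184))/(-35) - 1*(-15873)) = 12503/((½)*(-1/35)*(-30544 - 35*(-54)) + 15873) = 12503/((½)*(-1/35)*(-30544 + 1890) + 15873) = 12503/((½)*(-1/35)*(-28654) + 15873) = 12503/(14327/35 + 15873) = 12503/(569882/35) = 12503*(35/569882) = 437605/569882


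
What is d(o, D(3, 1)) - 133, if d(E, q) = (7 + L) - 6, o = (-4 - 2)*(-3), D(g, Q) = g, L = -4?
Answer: -136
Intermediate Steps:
o = 18 (o = -6*(-3) = 18)
d(E, q) = -3 (d(E, q) = (7 - 4) - 6 = 3 - 6 = -3)
d(o, D(3, 1)) - 133 = -3 - 133 = -136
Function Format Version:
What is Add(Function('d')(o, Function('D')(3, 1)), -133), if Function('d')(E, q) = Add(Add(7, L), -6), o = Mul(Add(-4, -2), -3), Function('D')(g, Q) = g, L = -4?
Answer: -136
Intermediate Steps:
o = 18 (o = Mul(-6, -3) = 18)
Function('d')(E, q) = -3 (Function('d')(E, q) = Add(Add(7, -4), -6) = Add(3, -6) = -3)
Add(Function('d')(o, Function('D')(3, 1)), -133) = Add(-3, -133) = -136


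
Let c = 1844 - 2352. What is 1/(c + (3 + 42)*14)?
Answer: 1/122 ≈ 0.0081967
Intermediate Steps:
c = -508
1/(c + (3 + 42)*14) = 1/(-508 + (3 + 42)*14) = 1/(-508 + 45*14) = 1/(-508 + 630) = 1/122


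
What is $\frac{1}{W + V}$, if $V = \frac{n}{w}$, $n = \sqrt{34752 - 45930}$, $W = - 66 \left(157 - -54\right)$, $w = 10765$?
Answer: $- \frac{268969607225}{3745670750217213} - \frac{10765 i \sqrt{138}}{2497113833478142} \approx -7.1808 \cdot 10^{-5} - 5.0642 \cdot 10^{-11} i$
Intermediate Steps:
$W = -13926$ ($W = - 66 \left(157 + 54\right) = \left(-66\right) 211 = -13926$)
$n = 9 i \sqrt{138}$ ($n = \sqrt{-11178} = 9 i \sqrt{138} \approx 105.73 i$)
$V = \frac{9 i \sqrt{138}}{10765} \approx 0.0098213 i$
$\frac{1}{W + V} = \frac{1}{-13926 + \frac{9 i \sqrt{138}}{10765}}$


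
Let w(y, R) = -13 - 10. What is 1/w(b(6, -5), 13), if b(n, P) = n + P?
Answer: -1/23 ≈ -0.043478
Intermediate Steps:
b(n, P) = P + n
w(y, R) = -23
1/w(b(6, -5), 13) = 1/(-23) = -1/23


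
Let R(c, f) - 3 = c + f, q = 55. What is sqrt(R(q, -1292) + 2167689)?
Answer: sqrt(2166455) ≈ 1471.9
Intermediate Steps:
R(c, f) = 3 + c + f (R(c, f) = 3 + (c + f) = 3 + c + f)
sqrt(R(q, -1292) + 2167689) = sqrt((3 + 55 - 1292) + 2167689) = sqrt(-1234 + 2167689) = sqrt(2166455)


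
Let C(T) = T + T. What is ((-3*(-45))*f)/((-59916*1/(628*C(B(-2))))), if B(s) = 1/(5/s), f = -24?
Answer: -135648/4993 ≈ -27.168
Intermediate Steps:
B(s) = s/5
C(T) = 2*T
((-3*(-45))*f)/((-59916*1/(628*C(B(-2))))) = (-3*(-45)*(-24))/((-59916/(628*(2*((1/5)*(-2)))))) = (135*(-24))/((-59916/(628*(2*(-2/5))))) = -3240/((-59916/(628*(-4/5)))) = -3240/((-59916/(-2512/5))) = -3240/((-59916*(-5/2512))) = -3240/74895/628 = -3240*628/74895 = -135648/4993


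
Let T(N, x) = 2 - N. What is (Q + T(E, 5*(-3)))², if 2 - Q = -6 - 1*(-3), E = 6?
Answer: 1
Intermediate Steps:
Q = 5 (Q = 2 - (-6 - 1*(-3)) = 2 - (-6 + 3) = 2 - 1*(-3) = 2 + 3 = 5)
(Q + T(E, 5*(-3)))² = (5 + (2 - 1*6))² = (5 + (2 - 6))² = (5 - 4)² = 1² = 1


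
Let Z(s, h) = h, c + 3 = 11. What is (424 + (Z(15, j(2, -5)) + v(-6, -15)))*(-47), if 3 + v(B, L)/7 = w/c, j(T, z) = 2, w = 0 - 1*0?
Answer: -19035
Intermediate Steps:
c = 8 (c = -3 + 11 = 8)
w = 0 (w = 0 + 0 = 0)
v(B, L) = -21 (v(B, L) = -21 + 7*(0/8) = -21 + 7*(0*(⅛)) = -21 + 7*0 = -21 + 0 = -21)
(424 + (Z(15, j(2, -5)) + v(-6, -15)))*(-47) = (424 + (2 - 21))*(-47) = (424 - 19)*(-47) = 405*(-47) = -19035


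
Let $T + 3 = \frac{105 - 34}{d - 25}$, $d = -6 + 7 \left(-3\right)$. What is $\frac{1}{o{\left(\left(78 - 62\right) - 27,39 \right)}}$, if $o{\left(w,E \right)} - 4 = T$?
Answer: $- \frac{52}{19} \approx -2.7368$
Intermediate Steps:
$d = -27$ ($d = -6 - 21 = -27$)
$T = - \frac{227}{52}$ ($T = -3 + \frac{105 - 34}{-27 - 25} = -3 + \frac{71}{-52} = -3 + 71 \left(- \frac{1}{52}\right) = -3 - \frac{71}{52} = - \frac{227}{52} \approx -4.3654$)
$o{\left(w,E \right)} = - \frac{19}{52}$ ($o{\left(w,E \right)} = 4 - \frac{227}{52} = - \frac{19}{52}$)
$\frac{1}{o{\left(\left(78 - 62\right) - 27,39 \right)}} = \frac{1}{- \frac{19}{52}} = - \frac{52}{19}$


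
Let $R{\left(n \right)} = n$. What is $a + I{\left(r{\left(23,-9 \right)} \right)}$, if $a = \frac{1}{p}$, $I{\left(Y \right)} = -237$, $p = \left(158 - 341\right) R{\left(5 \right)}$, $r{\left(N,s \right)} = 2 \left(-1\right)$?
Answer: $- \frac{216856}{915} \approx -237.0$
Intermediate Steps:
$r{\left(N,s \right)} = -2$
$p = -915$ ($p = \left(158 - 341\right) 5 = \left(-183\right) 5 = -915$)
$a = - \frac{1}{915}$ ($a = \frac{1}{-915} = - \frac{1}{915} \approx -0.0010929$)
$a + I{\left(r{\left(23,-9 \right)} \right)} = - \frac{1}{915} - 237 = - \frac{216856}{915}$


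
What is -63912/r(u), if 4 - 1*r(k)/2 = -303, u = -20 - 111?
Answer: -31956/307 ≈ -104.09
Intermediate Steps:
u = -131
r(k) = 614 (r(k) = 8 - 2*(-303) = 8 + 606 = 614)
-63912/r(u) = -63912/614 = -63912*1/614 = -31956/307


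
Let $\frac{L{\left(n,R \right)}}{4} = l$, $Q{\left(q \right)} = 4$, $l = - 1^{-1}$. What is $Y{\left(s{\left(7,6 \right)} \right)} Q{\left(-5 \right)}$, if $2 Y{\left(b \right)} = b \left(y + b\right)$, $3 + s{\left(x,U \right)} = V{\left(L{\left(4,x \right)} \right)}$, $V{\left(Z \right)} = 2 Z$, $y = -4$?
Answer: $330$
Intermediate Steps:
$l = -1$ ($l = \left(-1\right) 1 = -1$)
$L{\left(n,R \right)} = -4$ ($L{\left(n,R \right)} = 4 \left(-1\right) = -4$)
$s{\left(x,U \right)} = -11$ ($s{\left(x,U \right)} = -3 + 2 \left(-4\right) = -3 - 8 = -11$)
$Y{\left(b \right)} = \frac{b \left(-4 + b\right)}{2}$
$Y{\left(s{\left(7,6 \right)} \right)} Q{\left(-5 \right)} = \frac{1}{2} \left(-11\right) \left(-4 - 11\right) 4 = \frac{1}{2} \left(-11\right) \left(-15\right) 4 = \frac{165}{2} \cdot 4 = 330$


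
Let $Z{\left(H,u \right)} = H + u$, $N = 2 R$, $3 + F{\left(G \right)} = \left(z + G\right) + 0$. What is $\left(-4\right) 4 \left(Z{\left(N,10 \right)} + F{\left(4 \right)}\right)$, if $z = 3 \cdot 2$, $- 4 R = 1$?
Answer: $-264$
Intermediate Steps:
$R = - \frac{1}{4}$ ($R = \left(- \frac{1}{4}\right) 1 = - \frac{1}{4} \approx -0.25$)
$z = 6$
$F{\left(G \right)} = 3 + G$ ($F{\left(G \right)} = -3 + \left(\left(6 + G\right) + 0\right) = -3 + \left(6 + G\right) = 3 + G$)
$N = - \frac{1}{2}$ ($N = 2 \left(- \frac{1}{4}\right) = - \frac{1}{2} \approx -0.5$)
$\left(-4\right) 4 \left(Z{\left(N,10 \right)} + F{\left(4 \right)}\right) = \left(-4\right) 4 \left(\left(- \frac{1}{2} + 10\right) + \left(3 + 4\right)\right) = - 16 \left(\frac{19}{2} + 7\right) = \left(-16\right) \frac{33}{2} = -264$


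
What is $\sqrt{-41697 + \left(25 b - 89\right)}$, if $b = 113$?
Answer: $9 i \sqrt{481} \approx 197.39 i$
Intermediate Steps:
$\sqrt{-41697 + \left(25 b - 89\right)} = \sqrt{-41697 + \left(25 \cdot 113 - 89\right)} = \sqrt{-41697 + \left(2825 - 89\right)} = \sqrt{-41697 + 2736} = \sqrt{-38961} = 9 i \sqrt{481}$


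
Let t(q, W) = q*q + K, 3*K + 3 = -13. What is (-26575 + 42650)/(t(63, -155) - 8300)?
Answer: -48225/13009 ≈ -3.7071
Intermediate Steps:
K = -16/3 (K = -1 + (1/3)*(-13) = -1 - 13/3 = -16/3 ≈ -5.3333)
t(q, W) = -16/3 + q**2 (t(q, W) = q*q - 16/3 = q**2 - 16/3 = -16/3 + q**2)
(-26575 + 42650)/(t(63, -155) - 8300) = (-26575 + 42650)/((-16/3 + 63**2) - 8300) = 16075/((-16/3 + 3969) - 8300) = 16075/(11891/3 - 8300) = 16075/(-13009/3) = 16075*(-3/13009) = -48225/13009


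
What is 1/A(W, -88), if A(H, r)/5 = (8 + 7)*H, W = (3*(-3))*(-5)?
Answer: 1/3375 ≈ 0.00029630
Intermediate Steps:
W = 45 (W = -9*(-5) = 45)
A(H, r) = 75*H (A(H, r) = 5*((8 + 7)*H) = 5*(15*H) = 75*H)
1/A(W, -88) = 1/(75*45) = 1/3375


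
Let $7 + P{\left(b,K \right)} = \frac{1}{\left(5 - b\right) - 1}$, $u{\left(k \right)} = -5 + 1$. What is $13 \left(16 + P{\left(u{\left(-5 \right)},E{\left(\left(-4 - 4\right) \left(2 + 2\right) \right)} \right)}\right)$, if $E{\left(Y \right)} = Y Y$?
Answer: $\frac{949}{8} \approx 118.63$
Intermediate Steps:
$E{\left(Y \right)} = Y^{2}$
$u{\left(k \right)} = -4$
$P{\left(b,K \right)} = -7 + \frac{1}{4 - b}$ ($P{\left(b,K \right)} = -7 + \frac{1}{\left(5 - b\right) - 1} = -7 + \frac{1}{4 - b}$)
$13 \left(16 + P{\left(u{\left(-5 \right)},E{\left(\left(-4 - 4\right) \left(2 + 2\right) \right)} \right)}\right) = 13 \left(16 + \frac{27 - -28}{-4 - 4}\right) = 13 \left(16 + \frac{27 + 28}{-8}\right) = 13 \left(16 - \frac{55}{8}\right) = 13 \cdot \frac{73}{8} = \frac{949}{8}$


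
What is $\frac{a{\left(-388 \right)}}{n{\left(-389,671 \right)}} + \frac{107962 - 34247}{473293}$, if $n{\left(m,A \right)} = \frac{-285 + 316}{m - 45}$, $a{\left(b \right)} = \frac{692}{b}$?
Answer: $\frac{1153466001}{45909421} \approx 25.125$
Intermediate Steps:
$n{\left(m,A \right)} = \frac{31}{-45 + m}$
$\frac{a{\left(-388 \right)}}{n{\left(-389,671 \right)}} + \frac{107962 - 34247}{473293} = \frac{692 \frac{1}{-388}}{31 \frac{1}{-45 - 389}} + \frac{107962 - 34247}{473293} = \frac{692 \left(- \frac{1}{388}\right)}{31 \frac{1}{-434}} + \left(107962 - 34247\right) \frac{1}{473293} = - \frac{173}{97 \cdot 31 \left(- \frac{1}{434}\right)} + 73715 \cdot \frac{1}{473293} = - \frac{173}{97 \left(- \frac{1}{14}\right)} + \frac{73715}{473293} = \left(- \frac{173}{97}\right) \left(-14\right) + \frac{73715}{473293} = \frac{2422}{97} + \frac{73715}{473293} = \frac{1153466001}{45909421}$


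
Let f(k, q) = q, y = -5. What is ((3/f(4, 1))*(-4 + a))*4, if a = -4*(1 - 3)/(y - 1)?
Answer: -64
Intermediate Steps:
a = -4/3 (a = -4*(1 - 3)/(-5 - 1) = -(-8)/(-6) = -(-8)*(-1)/6 = -4*⅓ = -4/3 ≈ -1.3333)
((3/f(4, 1))*(-4 + a))*4 = ((3/1)*(-4 - 4/3))*4 = ((3*1)*(-16/3))*4 = (3*(-16/3))*4 = -16*4 = -64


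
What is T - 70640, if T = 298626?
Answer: 227986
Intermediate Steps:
T - 70640 = 298626 - 70640 = 227986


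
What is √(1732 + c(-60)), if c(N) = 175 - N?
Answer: √1967 ≈ 44.351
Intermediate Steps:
√(1732 + c(-60)) = √(1732 + (175 - 1*(-60))) = √(1732 + (175 + 60)) = √(1732 + 235) = √1967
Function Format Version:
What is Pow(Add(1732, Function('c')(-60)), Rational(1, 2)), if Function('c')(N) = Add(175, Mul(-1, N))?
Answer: Pow(1967, Rational(1, 2)) ≈ 44.351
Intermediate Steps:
Pow(Add(1732, Function('c')(-60)), Rational(1, 2)) = Pow(Add(1732, Add(175, Mul(-1, -60))), Rational(1, 2)) = Pow(Add(1732, Add(175, 60)), Rational(1, 2)) = Pow(Add(1732, 235), Rational(1, 2)) = Pow(1967, Rational(1, 2))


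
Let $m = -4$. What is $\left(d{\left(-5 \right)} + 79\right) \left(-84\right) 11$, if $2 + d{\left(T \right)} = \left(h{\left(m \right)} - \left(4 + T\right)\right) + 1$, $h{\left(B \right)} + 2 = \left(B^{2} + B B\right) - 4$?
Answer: $-97020$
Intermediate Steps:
$h{\left(B \right)} = -6 + 2 B^{2}$ ($h{\left(B \right)} = -2 - \left(4 - B^{2} - B B\right) = -2 + \left(\left(B^{2} + B^{2}\right) - 4\right) = -2 + \left(2 B^{2} - 4\right) = -2 + \left(-4 + 2 B^{2}\right) = -6 + 2 B^{2}$)
$d{\left(T \right)} = 21 - T$ ($d{\left(T \right)} = -2 + \left(\left(\left(-6 + 2 \left(-4\right)^{2}\right) - \left(4 + T\right)\right) + 1\right) = -2 + \left(\left(\left(-6 + 2 \cdot 16\right) - \left(4 + T\right)\right) + 1\right) = -2 + \left(\left(\left(-6 + 32\right) - \left(4 + T\right)\right) + 1\right) = -2 + \left(\left(26 - \left(4 + T\right)\right) + 1\right) = -2 + \left(\left(22 - T\right) + 1\right) = -2 - \left(-23 + T\right) = 21 - T$)
$\left(d{\left(-5 \right)} + 79\right) \left(-84\right) 11 = \left(\left(21 - -5\right) + 79\right) \left(-84\right) 11 = \left(\left(21 + 5\right) + 79\right) \left(-84\right) 11 = \left(26 + 79\right) \left(-84\right) 11 = 105 \left(-84\right) 11 = \left(-8820\right) 11 = -97020$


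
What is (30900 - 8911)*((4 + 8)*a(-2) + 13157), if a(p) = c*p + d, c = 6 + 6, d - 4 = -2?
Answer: 283504177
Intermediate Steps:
d = 2 (d = 4 - 2 = 2)
c = 12
a(p) = 2 + 12*p (a(p) = 12*p + 2 = 2 + 12*p)
(30900 - 8911)*((4 + 8)*a(-2) + 13157) = (30900 - 8911)*((4 + 8)*(2 + 12*(-2)) + 13157) = 21989*(12*(2 - 24) + 13157) = 21989*(12*(-22) + 13157) = 21989*(-264 + 13157) = 21989*12893 = 283504177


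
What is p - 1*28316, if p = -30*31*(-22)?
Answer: -7856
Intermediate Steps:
p = 20460 (p = -930*(-22) = 20460)
p - 1*28316 = 20460 - 1*28316 = 20460 - 28316 = -7856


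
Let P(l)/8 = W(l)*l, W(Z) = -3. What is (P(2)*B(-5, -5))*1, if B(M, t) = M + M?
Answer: 480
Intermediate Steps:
B(M, t) = 2*M
P(l) = -24*l (P(l) = 8*(-3*l) = -24*l)
(P(2)*B(-5, -5))*1 = ((-24*2)*(2*(-5)))*1 = -48*(-10)*1 = 480*1 = 480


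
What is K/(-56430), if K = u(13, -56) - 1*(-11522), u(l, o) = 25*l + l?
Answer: -1186/5643 ≈ -0.21017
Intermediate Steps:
u(l, o) = 26*l
K = 11860 (K = 26*13 - 1*(-11522) = 338 + 11522 = 11860)
K/(-56430) = 11860/(-56430) = 11860*(-1/56430) = -1186/5643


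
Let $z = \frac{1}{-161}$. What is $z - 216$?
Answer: $- \frac{34777}{161} \approx -216.01$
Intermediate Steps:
$z = - \frac{1}{161} \approx -0.0062112$
$z - 216 = - \frac{1}{161} - 216 = - \frac{34777}{161}$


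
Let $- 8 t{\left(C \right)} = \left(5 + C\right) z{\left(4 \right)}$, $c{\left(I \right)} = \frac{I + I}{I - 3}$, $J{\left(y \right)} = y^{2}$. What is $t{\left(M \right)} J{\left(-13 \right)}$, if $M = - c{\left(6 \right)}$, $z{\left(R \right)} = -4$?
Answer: $\frac{169}{2} \approx 84.5$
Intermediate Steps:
$c{\left(I \right)} = \frac{2 I}{-3 + I}$
$M = -4$ ($M = - \frac{2 \cdot 6}{-3 + 6} = - \frac{2 \cdot 6}{3} = \left(-1\right) 4 = -4$)
$t{\left(C \right)} = \frac{5}{2} + \frac{C}{2}$ ($t{\left(C \right)} = - \frac{\left(5 + C\right) \left(-4\right)}{8} = - \frac{-20 - 4 C}{8} = \frac{5}{2} + \frac{C}{2}$)
$t{\left(M \right)} J{\left(-13 \right)} = \left(\frac{5}{2} + \frac{1}{2} \left(-4\right)\right) \left(-13\right)^{2} = \left(\frac{5}{2} - 2\right) 169 = \frac{1}{2} \cdot 169 = \frac{169}{2}$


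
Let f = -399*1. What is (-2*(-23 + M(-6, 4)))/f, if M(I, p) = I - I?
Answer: -46/399 ≈ -0.11529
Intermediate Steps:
M(I, p) = 0
f = -399
(-2*(-23 + M(-6, 4)))/f = -2*(-23 + 0)/(-399) = -2*(-23)*(-1/399) = 46*(-1/399) = -46/399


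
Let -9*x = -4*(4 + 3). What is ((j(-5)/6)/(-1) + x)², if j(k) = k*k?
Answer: 361/324 ≈ 1.1142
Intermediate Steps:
j(k) = k²
x = 28/9 (x = -(-4)*(4 + 3)/9 = -(-4)*7/9 = -⅑*(-28) = 28/9 ≈ 3.1111)
((j(-5)/6)/(-1) + x)² = (((-5)²/6)/(-1) + 28/9)² = ((25*(⅙))*(-1) + 28/9)² = ((25/6)*(-1) + 28/9)² = (-25/6 + 28/9)² = (-19/18)² = 361/324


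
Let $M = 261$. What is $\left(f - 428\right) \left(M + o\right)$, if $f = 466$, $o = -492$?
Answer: $-8778$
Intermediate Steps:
$\left(f - 428\right) \left(M + o\right) = \left(466 - 428\right) \left(261 - 492\right) = 38 \left(-231\right) = -8778$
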